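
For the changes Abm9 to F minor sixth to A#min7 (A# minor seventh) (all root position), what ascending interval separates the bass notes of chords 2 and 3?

The roots are F and A#.
From F to A#: 5 semitones over a third = augmented.

augmented third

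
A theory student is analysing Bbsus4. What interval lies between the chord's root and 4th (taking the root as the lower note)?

Spelling the chord: Bb-Eb-F.
So we need the interval from Bb up to Eb.
From Bb to Eb is 5 semitones, exactly the perfect fourth.

perfect fourth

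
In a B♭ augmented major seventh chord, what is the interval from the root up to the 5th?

augmented 5th

B♭maj7#5 is spelled B♭–D–F♯–A.
That puts B♭ below F♯.
B♭ up to F♯ is 8 semitones, a half step wider than a perfect fifth, so the interval is augmented.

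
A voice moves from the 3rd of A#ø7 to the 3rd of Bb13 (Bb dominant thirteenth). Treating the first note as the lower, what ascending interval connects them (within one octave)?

minor second

A#ø7 has C# as its 3rd, and Bb13 (Bb dominant thirteenth) has D as its 3rd.
C# up to D is 1 semitone, a half step narrower than a major second, so the interval is minor.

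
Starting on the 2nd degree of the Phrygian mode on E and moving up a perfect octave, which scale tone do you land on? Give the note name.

F

The scale is E F G A B C D.
The 2nd degree is F; a perfect octave above that is F — scale degree 2.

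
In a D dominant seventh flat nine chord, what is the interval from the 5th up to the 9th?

diminished 5th

D dominant seventh flat nine: D-F#-A-C-Eb.
5th = A; 9th = Eb.
From A to Eb: 6 semitones over a fifth = diminished.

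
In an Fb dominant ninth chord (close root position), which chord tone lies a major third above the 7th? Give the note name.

The chord tones of Fb9 are Fb-Ab-Cb-Ebb-Gb.
The 7th is Ebb. A major third above Ebb is Gb.
Gb is the chord's 9th.

Gb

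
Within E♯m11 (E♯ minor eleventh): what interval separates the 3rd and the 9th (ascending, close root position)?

major seventh

Spelling the chord: E♯, G♯, B♯, D♯, F𝄪, A♯.
So we need the interval from G♯ up to F𝄪.
Counting 7 letters and 11 half steps from G♯ gives a major seventh.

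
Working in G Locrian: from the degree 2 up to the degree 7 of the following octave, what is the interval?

major 13th

Spelling G Locrian: G Ab Bb C Db Eb F.
So we need the interval from Ab up to F.
Counting 13 letters and 21 half steps from Ab gives a major thirteenth.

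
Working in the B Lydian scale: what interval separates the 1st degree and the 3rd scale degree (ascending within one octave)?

major third

Spelling the B Lydian scale: B C♯ D♯ E♯ F♯ G♯ A♯.
That puts B below D♯.
Counting 3 letters and 4 half steps from B gives a major third.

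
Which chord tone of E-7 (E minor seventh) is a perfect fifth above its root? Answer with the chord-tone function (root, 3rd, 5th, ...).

5th

Em7: E-G-B-D.
The root is E. A perfect fifth above E is B.
B is the chord's 5th.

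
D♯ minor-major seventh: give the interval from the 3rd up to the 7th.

augmented fifth

D♯mM7 is spelled D♯, F♯, A♯, C𝄪.
So we need the interval from F♯ up to C𝄪.
5 letter names make it a fifth; at 8 semitones (a half step wider than perfect) the quality is augmented.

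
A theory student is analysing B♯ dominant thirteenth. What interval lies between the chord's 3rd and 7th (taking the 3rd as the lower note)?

diminished fifth

Spelling the chord: B♯, D𝄪, F𝄪, A♯, C𝄪, G𝄪.
So we need the interval from D𝄪 up to A♯.
From D𝄪 to A♯: 6 semitones over a fifth = diminished.
This 3–7 tritone is the characteristic tension at the heart of the dominant sound.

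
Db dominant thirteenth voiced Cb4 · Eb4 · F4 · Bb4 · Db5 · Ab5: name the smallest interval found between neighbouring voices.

Adjacent intervals: Cb4→Eb4 = major third; Eb4→F4 = major second; F4→Bb4 = perfect fourth; Bb4→Db5 = minor third; Db5→Ab5 = perfect fifth.
The smallest is Eb4 to F4, a major second (2 semitones).

major second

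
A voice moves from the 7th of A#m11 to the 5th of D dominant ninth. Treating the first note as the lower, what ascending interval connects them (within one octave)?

The 7th of A#m11 is G#; the 5th of D dominant ninth is A.
From G# to A: 1 semitone over a second = minor.

minor second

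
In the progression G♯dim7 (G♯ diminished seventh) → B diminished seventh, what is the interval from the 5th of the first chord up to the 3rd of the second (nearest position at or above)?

perfect unison

G♯dim7 (G♯ diminished seventh) has D as its 5th, and B diminished seventh has D as its 3rd.
D up to D spans 1 letter names and 0 semitones — a perfect unison.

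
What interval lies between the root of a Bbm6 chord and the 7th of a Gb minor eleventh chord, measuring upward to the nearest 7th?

diminished fifth

Bbm6 has Bb as its root, and Gb minor eleventh has Fb as its 7th.
Bb up to Fb is 6 semitones, a half step narrower than a perfect fifth, so the interval is diminished.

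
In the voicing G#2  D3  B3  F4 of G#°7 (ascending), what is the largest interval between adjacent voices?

major sixth

Adjacent intervals: G#2→D3 = diminished fifth; D3→B3 = major sixth; B3→F4 = diminished fifth.
The largest is D3 to B3, a major sixth (9 semitones).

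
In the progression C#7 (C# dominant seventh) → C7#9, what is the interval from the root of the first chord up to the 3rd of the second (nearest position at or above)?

m3

C#7 (C# dominant seventh) has C# as its root, and C7#9 has E as its 3rd.
From C# to E: 3 semitones over a third = minor.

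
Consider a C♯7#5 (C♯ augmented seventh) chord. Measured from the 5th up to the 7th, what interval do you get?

d3

C♯7#5 (C♯ augmented seventh) is spelled C♯ E♯ G𝄪 B.
5th = G𝄪; 7th = B.
G𝄪 up to B is 2 semitones, a whole step narrower than a major third, so the interval is diminished.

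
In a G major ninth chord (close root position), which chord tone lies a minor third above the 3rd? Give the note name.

D

Gmaj9 (G major ninth) is spelled G B D F# A.
The 3rd is B. A minor third above B is D.
D is the chord's 5th.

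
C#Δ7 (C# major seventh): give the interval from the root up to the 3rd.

C#M7 is spelled C#–E#–G#–B#.
Root = C#; 3rd = E#.
Counting 3 letters and 4 half steps from C# gives a major third.

major third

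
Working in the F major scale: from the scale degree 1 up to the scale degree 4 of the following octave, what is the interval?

perfect eleventh

The scale runs F G A B♭ C D E.
That puts F below B♭.
From F to B♭ is 17 semitones, exactly the perfect eleventh.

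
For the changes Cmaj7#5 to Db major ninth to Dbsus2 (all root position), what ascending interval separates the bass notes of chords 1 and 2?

The roots are C and Db.
2 letter names make it a second; at 1 semitone (a half step narrower than major) the quality is minor.

minor second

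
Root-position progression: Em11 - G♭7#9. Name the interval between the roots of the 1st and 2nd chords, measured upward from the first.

diminished third

The roots are E and G♭.
E up to G♭ is 2 semitones, a whole step narrower than a major third, so the interval is diminished.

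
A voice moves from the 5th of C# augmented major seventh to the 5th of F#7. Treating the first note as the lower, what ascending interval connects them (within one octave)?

The 5th of C# augmented major seventh is G##; the 5th of F#7 is C#.
4 letter names make it a fourth; at 4 semitones (a half step narrower than perfect) the quality is diminished.

diminished 4th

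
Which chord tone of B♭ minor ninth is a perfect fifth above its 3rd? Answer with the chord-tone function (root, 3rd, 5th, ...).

The chord tones of B♭min9 are B♭-D♭-F-A♭-C.
The 3rd is D♭. A perfect fifth above D♭ is A♭.
A♭ is the chord's 7th.

7th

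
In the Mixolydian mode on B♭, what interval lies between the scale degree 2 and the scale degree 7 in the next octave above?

minor thirteenth

The scale runs B♭ C D E♭ F G A♭.
Scale degree 2 = C; 7th degree (up an octave) = A♭.
13 letter names make it a thirteenth; at 20 semitones (a half step narrower than major) the quality is minor.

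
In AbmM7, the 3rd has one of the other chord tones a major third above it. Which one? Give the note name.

Ab minor-major seventh is spelled Ab-Cb-Eb-G.
The 3rd is Cb. A major third above Cb is Eb.
Eb is the chord's 5th.

Eb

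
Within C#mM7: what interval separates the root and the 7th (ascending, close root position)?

Spelling the chord: C#, E, G#, B#.
The root is C# and the 7th is B#.
Counting 7 letters and 11 half steps from C# gives a major seventh.

major 7th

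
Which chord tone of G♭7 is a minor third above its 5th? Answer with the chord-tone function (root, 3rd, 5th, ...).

Spelling the chord: G♭, B♭, D♭, F♭.
The 5th is D♭. A minor third above D♭ is F♭.
F♭ is the chord's 7th.

7th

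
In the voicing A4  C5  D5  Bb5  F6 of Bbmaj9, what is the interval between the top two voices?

P5

Those voices are Bb5 and F6.
Bb up to F spans 5 letter names and 7 semitones — a perfect fifth.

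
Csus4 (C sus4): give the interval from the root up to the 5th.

perfect fifth

Csus4 is spelled C-F-G.
Root = C; 5th = G.
C up to G spans 5 letter names and 7 semitones — a perfect fifth.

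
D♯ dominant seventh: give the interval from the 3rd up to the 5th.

minor 3rd

Spelling the chord: D♯, F𝄪, A♯, C♯.
The 3rd is F𝄪 and the 5th is A♯.
From F𝄪 to A♯: 3 semitones over a third = minor.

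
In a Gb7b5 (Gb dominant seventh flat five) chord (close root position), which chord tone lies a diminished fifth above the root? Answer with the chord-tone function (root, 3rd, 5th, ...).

5th

The chord tones of Gb7b5 are Gb, Bb, Dbb, Fb.
The root is Gb. A diminished fifth above Gb is Dbb.
Dbb is the chord's 5th.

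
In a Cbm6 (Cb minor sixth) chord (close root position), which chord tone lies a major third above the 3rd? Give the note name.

Gb

Spelling the chord: Cb–Ebb–Gb–Ab.
The 3rd is Ebb. A major third above Ebb is Gb.
Gb is the chord's 5th.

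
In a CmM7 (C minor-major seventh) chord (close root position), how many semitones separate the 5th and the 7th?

4

Cm(maj7) (C minor-major seventh) is spelled C E♭ G B.
G to B is a major third: 4 semitones.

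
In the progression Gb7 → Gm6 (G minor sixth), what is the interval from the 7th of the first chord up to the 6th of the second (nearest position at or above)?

The 7th of Gb7 is Fb; the 6th of Gm6 (G minor sixth) is E.
7 letter names make it a seventh; at 12 semitones (a half step wider than major) the quality is augmented.

augmented 7th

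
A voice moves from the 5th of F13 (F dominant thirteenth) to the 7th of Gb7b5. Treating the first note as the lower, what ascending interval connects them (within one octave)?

The 5th of F13 (F dominant thirteenth) is C; the 7th of Gb7b5 is Fb.
4 letter names make it a fourth; at 4 semitones (a half step narrower than perfect) the quality is diminished.

diminished 4th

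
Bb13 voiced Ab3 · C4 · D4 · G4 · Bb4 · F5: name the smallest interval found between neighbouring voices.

major second

Adjacent intervals: Ab3→C4 = major third; C4→D4 = major second; D4→G4 = perfect fourth; G4→Bb4 = minor third; Bb4→F5 = perfect fifth.
The smallest is C4 to D4, a major second (2 semitones).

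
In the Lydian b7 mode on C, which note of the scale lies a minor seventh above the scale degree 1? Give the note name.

The scale is C D E F# G A Bb.
The scale degree 1 is C; a minor seventh above that is Bb — scale degree 7.

Bb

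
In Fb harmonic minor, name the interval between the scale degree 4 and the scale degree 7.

A4

Fb harmonic minor: Fb Gb Abb Bbb Cb Dbb Eb.
Scale degree 4 = Bbb; 7th scale degree = Eb.
Bbb up to Eb is 6 semitones, a half step wider than a perfect fourth, so the interval is augmented.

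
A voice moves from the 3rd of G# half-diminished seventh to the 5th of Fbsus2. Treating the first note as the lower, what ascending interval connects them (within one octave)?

diminished second

G# half-diminished seventh has B as its 3rd, and Fbsus2 has Cb as its 5th.
2 letter names make it a second; at 0 semitones (a whole step narrower than major) the quality is diminished.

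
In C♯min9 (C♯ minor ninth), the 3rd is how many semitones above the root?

3

The chord tones of C♯min9 (C♯ minor ninth) are C♯, E, G♯, B, D♯.
C♯ to E is a minor third: 3 semitones.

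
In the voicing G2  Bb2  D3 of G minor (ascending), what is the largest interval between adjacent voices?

Adjacent intervals: G2→Bb2 = minor third; Bb2→D3 = major third.
The largest is Bb2 to D3, a major third (4 semitones).

major 3rd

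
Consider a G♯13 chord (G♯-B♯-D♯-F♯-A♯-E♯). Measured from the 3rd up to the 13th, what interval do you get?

perfect 11th

The 3rd is B♯ and the 13th is E♯.
Counting 11 letters and 17 half steps from B♯ gives a perfect eleventh.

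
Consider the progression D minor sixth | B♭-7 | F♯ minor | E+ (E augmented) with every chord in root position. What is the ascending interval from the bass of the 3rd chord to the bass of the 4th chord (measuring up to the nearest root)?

The roots are F♯ and E.
From F♯ to E: 10 semitones over a seventh = minor.

minor seventh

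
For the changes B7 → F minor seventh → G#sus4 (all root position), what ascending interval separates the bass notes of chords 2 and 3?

A2

The roots are F and G#.
2 letter names make it a second; at 3 semitones (a half step wider than major) the quality is augmented.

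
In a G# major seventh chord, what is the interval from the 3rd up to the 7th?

G# major seventh: G#–B#–D#–F##.
The 3rd is B# and the 7th is F##.
B# up to F## spans 5 letter names and 7 semitones — a perfect fifth.

perfect fifth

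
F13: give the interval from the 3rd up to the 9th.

minor seventh

F13 (F dominant thirteenth) is spelled F-A-C-Eb-G-D.
The 3rd is A and the 9th is G.
A up to G is 10 semitones, a half step narrower than a major seventh, so the interval is minor.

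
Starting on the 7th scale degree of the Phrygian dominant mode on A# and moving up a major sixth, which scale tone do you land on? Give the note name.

The scale is A# B C## D# E# F# G#.
The 7th scale degree is G#; a major sixth above that is E# — scale degree 5.

E#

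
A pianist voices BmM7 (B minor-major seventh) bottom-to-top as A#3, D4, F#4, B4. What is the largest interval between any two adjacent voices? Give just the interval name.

Adjacent intervals: A#3→D4 = diminished fourth; D4→F#4 = major third; F#4→B4 = perfect fourth.
The largest is F#4 to B4, a perfect fourth (5 semitones).

perfect fourth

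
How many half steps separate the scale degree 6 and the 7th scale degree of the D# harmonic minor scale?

The scale is D# E# F# G# A# B C##.
B up to C## is an augmented second — 3 semitones.

3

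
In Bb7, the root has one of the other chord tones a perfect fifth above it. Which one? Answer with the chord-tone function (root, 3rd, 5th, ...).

Spelling the chord: Bb, D, F, Ab.
The root is Bb. A perfect fifth above Bb is F.
F is the chord's 5th.

5th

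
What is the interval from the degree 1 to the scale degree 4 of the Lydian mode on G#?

augmented fourth

The scale runs G# A# B# C## D# E# F##.
The degree 1 is G# and the 4th degree is C##.
4 letter names make it a fourth; at 6 semitones (a half step wider than perfect) the quality is augmented.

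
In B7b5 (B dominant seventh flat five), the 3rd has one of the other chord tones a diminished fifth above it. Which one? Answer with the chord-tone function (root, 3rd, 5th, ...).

B7b5 (B dominant seventh flat five) is spelled B D# F A.
The 3rd is D#. A diminished fifth above D# is A.
A is the chord's 7th.

7th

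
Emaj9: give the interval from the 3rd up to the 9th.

Spelling the chord: E–G#–B–D#–F#.
That puts G# below F#.
7 letter names make it a seventh; at 10 semitones (a half step narrower than major) the quality is minor.

minor 7th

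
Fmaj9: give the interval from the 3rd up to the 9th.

minor seventh

The chord tones of Fmaj9 (F major ninth) are F-A-C-E-G.
That puts A below G.
7 letter names make it a seventh; at 10 semitones (a half step narrower than major) the quality is minor.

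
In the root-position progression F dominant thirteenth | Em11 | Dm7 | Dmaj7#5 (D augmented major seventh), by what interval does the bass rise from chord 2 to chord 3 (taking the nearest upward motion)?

The roots are E and D.
7 letter names make it a seventh; at 10 semitones (a half step narrower than major) the quality is minor.

minor seventh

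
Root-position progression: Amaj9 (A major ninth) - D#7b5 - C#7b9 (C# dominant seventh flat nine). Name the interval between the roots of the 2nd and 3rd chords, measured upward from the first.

The roots are D# and C#.
From D# to C#: 10 semitones over a seventh = minor.

minor 7th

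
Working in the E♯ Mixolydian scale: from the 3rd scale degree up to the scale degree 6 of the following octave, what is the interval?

P11

E♯ mixolydian: E♯ F𝄪 G𝄪 A♯ B♯ C𝄪 D♯.
That puts G𝄪 below C𝄪.
Counting 11 letters and 17 half steps from G𝄪 gives a perfect eleventh.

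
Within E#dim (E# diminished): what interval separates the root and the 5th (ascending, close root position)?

d5

Spelling the chord: E#, G#, B.
So we need the interval from E# up to B.
From E# to B: 6 semitones over a fifth = diminished.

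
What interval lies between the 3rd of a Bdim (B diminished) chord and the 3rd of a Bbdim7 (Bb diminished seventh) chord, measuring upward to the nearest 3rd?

diminished octave

Bdim (B diminished) has D as its 3rd, and Bbdim7 (Bb diminished seventh) has Db as its 3rd.
8 letter names make it an octave; at 11 semitones (a half step narrower than perfect) the quality is diminished.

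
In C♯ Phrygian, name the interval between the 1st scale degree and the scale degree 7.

minor seventh

The scale runs C♯ D E F♯ G♯ A B.
The 1st scale degree is C♯ and the 7th degree is B.
C♯ up to B is 10 semitones, a half step narrower than a major seventh, so the interval is minor.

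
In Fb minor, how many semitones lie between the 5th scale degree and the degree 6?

1

The scale is Fb Gb Abb Bbb Cb Dbb Ebb.
Cb up to Dbb is a minor second — 1 semitone.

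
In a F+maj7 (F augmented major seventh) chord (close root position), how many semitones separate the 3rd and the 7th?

7

F augmented major seventh is spelled F-A-C#-E.
A to E is a perfect fifth: 7 semitones.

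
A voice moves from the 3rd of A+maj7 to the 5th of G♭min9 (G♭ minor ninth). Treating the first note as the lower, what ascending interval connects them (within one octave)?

diminished second

A+maj7 has C♯ as its 3rd, and G♭min9 (G♭ minor ninth) has D♭ as its 5th.
2 letter names make it a second; at 0 semitones (a whole step narrower than major) the quality is diminished.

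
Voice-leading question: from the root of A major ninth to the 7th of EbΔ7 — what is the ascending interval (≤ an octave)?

perfect 4th

The root of A major ninth is A; the 7th of EbΔ7 is D.
From A to D is 5 semitones, exactly the perfect fourth.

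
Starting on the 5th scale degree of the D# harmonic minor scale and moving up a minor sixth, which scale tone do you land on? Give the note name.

The scale is D# E# F# G# A# B C##.
The 5th scale degree is A#; a minor sixth above that is F# — scale degree 3.

F#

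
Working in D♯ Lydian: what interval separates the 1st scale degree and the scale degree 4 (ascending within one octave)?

A4

Spelling D♯ Lydian: D♯ E♯ F𝄪 G𝄪 A♯ B♯ C𝄪.
1st scale degree = D♯; 4th degree = G𝄪.
D♯ up to G𝄪 is 6 semitones, a half step wider than a perfect fourth, so the interval is augmented.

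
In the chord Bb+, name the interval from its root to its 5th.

augmented fifth

Spelling the chord: Bb D F#.
The root is Bb and the 5th is F#.
Bb up to F# is 8 semitones, a half step wider than a perfect fifth, so the interval is augmented.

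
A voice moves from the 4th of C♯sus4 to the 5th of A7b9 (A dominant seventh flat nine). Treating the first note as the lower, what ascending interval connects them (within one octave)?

The 4th of C♯sus4 is F♯; the 5th of A7b9 (A dominant seventh flat nine) is E.
F♯ up to E is 10 semitones, a half step narrower than a major seventh, so the interval is minor.

m7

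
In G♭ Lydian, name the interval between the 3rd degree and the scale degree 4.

The scale runs G♭ A♭ B♭ C D♭ E♭ F.
That puts B♭ below C.
B♭ up to C spans 2 letter names and 2 semitones — a major second.

major second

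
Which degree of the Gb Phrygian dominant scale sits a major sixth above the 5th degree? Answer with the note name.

The scale is Gb Abb Bb Cb Db Ebb Fb.
The 5th degree is Db; a major sixth above that is Bb — scale degree 3.

Bb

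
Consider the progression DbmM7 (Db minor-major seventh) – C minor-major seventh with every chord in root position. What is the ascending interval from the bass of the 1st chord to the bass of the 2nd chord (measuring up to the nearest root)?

major seventh

The roots are Db and C.
Db up to C spans 7 letter names and 11 semitones — a major seventh.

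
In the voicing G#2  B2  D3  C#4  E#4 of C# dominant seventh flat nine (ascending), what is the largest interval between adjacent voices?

Adjacent intervals: G#2→B2 = minor third; B2→D3 = minor third; D3→C#4 = major seventh; C#4→E#4 = major third.
The largest is D3 to C#4, a major seventh (11 semitones).

major 7th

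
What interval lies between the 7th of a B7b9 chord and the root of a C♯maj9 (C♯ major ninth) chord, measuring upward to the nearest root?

major third

B7b9 has A as its 7th, and C♯maj9 (C♯ major ninth) has C♯ as its root.
From A to C♯ is 4 semitones, exactly the major third.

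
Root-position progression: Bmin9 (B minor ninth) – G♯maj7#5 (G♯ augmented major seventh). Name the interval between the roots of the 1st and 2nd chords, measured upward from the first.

major sixth

The roots are B and G♯.
From B to G♯ is 9 semitones, exactly the major sixth.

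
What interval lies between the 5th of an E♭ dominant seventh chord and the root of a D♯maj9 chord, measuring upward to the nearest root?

augmented third

The 5th of E♭ dominant seventh is B♭; the root of D♯maj9 is D♯.
3 letter names make it a third; at 5 semitones (a half step wider than major) the quality is augmented.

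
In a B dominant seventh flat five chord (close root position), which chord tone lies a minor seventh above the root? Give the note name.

A

Spelling the chord: B D♯ F A.
The root is B. A minor seventh above B is A.
A is the chord's 7th.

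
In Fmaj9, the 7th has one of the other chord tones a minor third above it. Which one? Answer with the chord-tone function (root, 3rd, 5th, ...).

Fmaj9 (F major ninth) is spelled F–A–C–E–G.
The 7th is E. A minor third above E is G.
G is the chord's 9th.

9th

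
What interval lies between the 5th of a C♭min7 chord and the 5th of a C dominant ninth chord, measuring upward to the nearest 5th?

augmented unison

The 5th of C♭min7 is G♭; the 5th of C dominant ninth is G.
G♭ up to G is 1 semitone, a half step wider than a perfect unison, so the interval is augmented.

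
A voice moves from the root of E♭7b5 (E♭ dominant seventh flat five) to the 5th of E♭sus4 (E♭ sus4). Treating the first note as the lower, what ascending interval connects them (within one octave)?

E♭7b5 (E♭ dominant seventh flat five) has E♭ as its root, and E♭sus4 (E♭ sus4) has B♭ as its 5th.
Counting 5 letters and 7 half steps from E♭ gives a perfect fifth.

perfect 5th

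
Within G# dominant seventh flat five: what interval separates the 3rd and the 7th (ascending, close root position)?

diminished fifth

Spelling the chord: G#-B#-D-F#.
3rd = B#; 7th = F#.
From B# to F#: 6 semitones over a fifth = diminished.
That tritone between 3rd and 7th is what gives the dominant seventh its pull toward resolution.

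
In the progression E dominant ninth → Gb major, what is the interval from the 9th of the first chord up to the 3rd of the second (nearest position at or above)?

diminished fourth

E dominant ninth has F# as its 9th, and Gb major has Bb as its 3rd.
4 letter names make it a fourth; at 4 semitones (a half step narrower than perfect) the quality is diminished.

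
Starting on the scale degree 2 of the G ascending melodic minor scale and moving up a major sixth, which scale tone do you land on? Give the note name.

The scale is G A B♭ C D E F♯.
The scale degree 2 is A; a major sixth above that is F♯ — scale degree 7.

F#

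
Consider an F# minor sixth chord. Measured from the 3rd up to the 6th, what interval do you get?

A4

Spelling the chord: F#–A–C#–D#.
The 3rd is A and the 6th is D#.
A up to D# is 6 semitones, a half step wider than a perfect fourth, so the interval is augmented.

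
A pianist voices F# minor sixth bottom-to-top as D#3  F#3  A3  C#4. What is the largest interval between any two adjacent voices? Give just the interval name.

Adjacent intervals: D#3→F#3 = minor third; F#3→A3 = minor third; A3→C#4 = major third.
The largest is A3 to C#4, a major third (4 semitones).

major third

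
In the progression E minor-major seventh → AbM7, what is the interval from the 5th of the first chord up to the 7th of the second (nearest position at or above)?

minor sixth

The 5th of E minor-major seventh is B; the 7th of AbM7 is G.
From B to G: 8 semitones over a sixth = minor.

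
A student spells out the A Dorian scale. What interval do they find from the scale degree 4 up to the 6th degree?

major 3rd

The scale runs A B C D E F# G.
So we need the interval from D up to F#.
Counting 3 letters and 4 half steps from D gives a major third.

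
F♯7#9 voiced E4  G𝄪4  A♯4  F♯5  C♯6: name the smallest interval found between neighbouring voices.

Adjacent intervals: E4→G𝄪4 = augmented third; G𝄪4→A♯4 = minor second; A♯4→F♯5 = minor sixth; F♯5→C♯6 = perfect fifth.
The smallest is G𝄪4 to A♯4, a minor second (1 semitone).

m2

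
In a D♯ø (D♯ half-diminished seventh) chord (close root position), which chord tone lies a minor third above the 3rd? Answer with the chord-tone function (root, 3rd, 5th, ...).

5th

The chord tones of D♯m7b5 (D♯ half-diminished seventh) are D♯ F♯ A C♯.
The 3rd is F♯. A minor third above F♯ is A.
A is the chord's 5th.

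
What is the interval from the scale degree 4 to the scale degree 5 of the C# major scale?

major second

C# major: C# D# E# F# G# A# B#.
So we need the interval from F# up to G#.
From F# to G# is 2 semitones, exactly the major second.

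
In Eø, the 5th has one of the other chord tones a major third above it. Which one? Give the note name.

D

The chord tones of Em7b5 (E half-diminished seventh) are E-G-Bb-D.
The 5th is Bb. A major third above Bb is D.
D is the chord's 7th.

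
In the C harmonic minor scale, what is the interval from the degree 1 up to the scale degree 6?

minor sixth

The scale runs C D Eb F G Ab B.
Degree 1 = C; degree 6 = Ab.
C up to Ab is 8 semitones, a half step narrower than a major sixth, so the interval is minor.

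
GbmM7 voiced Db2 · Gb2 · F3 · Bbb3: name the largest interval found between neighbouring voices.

Adjacent intervals: Db2→Gb2 = perfect fourth; Gb2→F3 = major seventh; F3→Bbb3 = diminished fourth.
The largest is Gb2 to F3, a major seventh (11 semitones).

major seventh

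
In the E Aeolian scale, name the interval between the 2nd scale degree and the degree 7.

The scale runs E F# G A B C D.
The 2nd scale degree is F# and the 7th scale degree is D.
6 letter names make it a sixth; at 8 semitones (a half step narrower than major) the quality is minor.

minor 6th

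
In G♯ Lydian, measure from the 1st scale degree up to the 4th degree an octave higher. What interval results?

augmented 11th

G♯ lydian: G♯ A♯ B♯ C𝄪 D♯ E♯ F𝄪.
So we need the interval from G♯ up to C𝄪.
From G♯ to C𝄪: 18 semitones over an eleventh = augmented.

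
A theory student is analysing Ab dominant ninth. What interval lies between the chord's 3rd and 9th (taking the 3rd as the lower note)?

minor seventh

Ab9 (Ab dominant ninth) is spelled Ab C Eb Gb Bb.
That puts C below Bb.
C up to Bb is 10 semitones, a half step narrower than a major seventh, so the interval is minor.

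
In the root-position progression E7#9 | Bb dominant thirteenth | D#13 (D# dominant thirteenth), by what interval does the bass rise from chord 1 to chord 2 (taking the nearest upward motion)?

diminished 5th

The roots are E and Bb.
From E to Bb: 6 semitones over a fifth = diminished.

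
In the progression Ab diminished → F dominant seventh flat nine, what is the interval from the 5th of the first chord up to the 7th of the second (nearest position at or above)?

Ab diminished has Ebb as its 5th, and F dominant seventh flat nine has Eb as its 7th.
1 letter names make it a unison; at 1 semitone (a half step wider than perfect) the quality is augmented.

augmented unison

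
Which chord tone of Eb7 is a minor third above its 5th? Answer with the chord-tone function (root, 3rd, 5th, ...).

The chord tones of Eb dominant seventh are Eb–G–Bb–Db.
The 5th is Bb. A minor third above Bb is Db.
Db is the chord's 7th.

7th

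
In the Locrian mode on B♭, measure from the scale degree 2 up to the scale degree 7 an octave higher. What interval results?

B♭ locrian: B♭ C♭ D♭ E♭ F♭ G♭ A♭.
That puts C♭ below A♭.
From C♭ to A♭ is 21 semitones, exactly the major thirteenth.

M13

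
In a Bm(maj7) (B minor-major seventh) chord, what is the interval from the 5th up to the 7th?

Spelling the chord: B, D, F#, A#.
That puts F# below A#.
Counting 3 letters and 4 half steps from F# gives a major third.

major third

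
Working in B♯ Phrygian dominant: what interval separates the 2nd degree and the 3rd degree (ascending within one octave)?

The scale runs B♯ C♯ D𝄪 E♯ F𝄪 G♯ A♯.
2nd degree = C♯; 3rd scale degree = D𝄪.
2 letter names make it a second; at 3 semitones (a half step wider than major) the quality is augmented.

augmented 2nd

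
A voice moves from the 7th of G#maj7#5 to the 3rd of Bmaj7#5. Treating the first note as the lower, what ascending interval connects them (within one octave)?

m6

G#maj7#5 has F## as its 7th, and Bmaj7#5 has D# as its 3rd.
F## up to D# is 8 semitones, a half step narrower than a major sixth, so the interval is minor.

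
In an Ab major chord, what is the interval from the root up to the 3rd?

major 3rd

Ab major: Ab C Eb.
That puts Ab below C.
Counting 3 letters and 4 half steps from Ab gives a major third.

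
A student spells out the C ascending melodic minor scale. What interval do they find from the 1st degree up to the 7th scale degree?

The scale runs C D Eb F G A B.
The 1st degree is C and the degree 7 is B.
From C to B is 11 semitones, exactly the major seventh.

major seventh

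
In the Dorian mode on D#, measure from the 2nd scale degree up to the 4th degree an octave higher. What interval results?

D# dorian: D# E# F# G# A# B# C#.
The 2nd scale degree is E# and the 4th degree (up an octave) is G#.
10 letter names make it a tenth; at 15 semitones (a half step narrower than major) the quality is minor.

minor tenth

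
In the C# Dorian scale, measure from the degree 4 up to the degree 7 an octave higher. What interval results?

perfect eleventh

The scale runs C# D# E F# G# A# B.
So we need the interval from F# up to B.
From F# to B is 17 semitones, exactly the perfect eleventh.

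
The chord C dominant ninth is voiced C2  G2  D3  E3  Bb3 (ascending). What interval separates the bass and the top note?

minor 14th

The outer voices are C2 and Bb3.
C up to Bb is 22 semitones, a half step narrower than a major fourteenth, so the interval is minor.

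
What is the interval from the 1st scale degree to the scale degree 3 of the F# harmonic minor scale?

Spelling the F# harmonic minor scale: F# G# A B C# D E#.
1st scale degree = F#; 3rd scale degree = A.
3 letter names make it a third; at 3 semitones (a half step narrower than major) the quality is minor.

minor third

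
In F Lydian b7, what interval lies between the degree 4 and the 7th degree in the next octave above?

The scale runs F G A B C D E♭.
So we need the interval from B up to E♭.
11 letter names make it an eleventh; at 16 semitones (a half step narrower than perfect) the quality is diminished.

diminished eleventh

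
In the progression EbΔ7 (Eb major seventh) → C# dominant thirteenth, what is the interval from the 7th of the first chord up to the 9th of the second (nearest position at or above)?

augmented unison

EbΔ7 (Eb major seventh) has D as its 7th, and C# dominant thirteenth has D# as its 9th.
D up to D# is 1 semitone, a half step wider than a perfect unison, so the interval is augmented.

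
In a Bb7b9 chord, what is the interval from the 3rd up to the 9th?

The chord tones of Bb7b9 (Bb dominant seventh flat nine) are Bb D F Ab Cb.
That puts D below Cb.
7 letter names make it a seventh; at 9 semitones (a whole step narrower than major) the quality is diminished.

diminished seventh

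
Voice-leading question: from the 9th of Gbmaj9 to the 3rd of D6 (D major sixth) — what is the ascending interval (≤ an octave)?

Gbmaj9 has Ab as its 9th, and D6 (D major sixth) has F# as its 3rd.
6 letter names make it a sixth; at 10 semitones (a half step wider than major) the quality is augmented.

augmented 6th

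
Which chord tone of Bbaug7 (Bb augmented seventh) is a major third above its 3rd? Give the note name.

Bb7#5 (Bb augmented seventh): Bb, D, F#, Ab.
The 3rd is D. A major third above D is F#.
F# is the chord's 5th.

F#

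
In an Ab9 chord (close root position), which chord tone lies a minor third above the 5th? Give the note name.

Spelling the chord: Ab-C-Eb-Gb-Bb.
The 5th is Eb. A minor third above Eb is Gb.
Gb is the chord's 7th.

Gb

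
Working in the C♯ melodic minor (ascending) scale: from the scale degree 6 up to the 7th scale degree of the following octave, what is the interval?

major 9th

C♯ melodic minor: C♯ D♯ E F♯ G♯ A♯ B♯.
That puts A♯ below B♯.
From A♯ to B♯ is 14 semitones, exactly the major ninth.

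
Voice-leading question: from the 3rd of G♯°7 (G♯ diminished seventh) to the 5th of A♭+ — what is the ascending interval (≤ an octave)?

P4

The 3rd of G♯°7 (G♯ diminished seventh) is B; the 5th of A♭+ is E.
B up to E spans 4 letter names and 5 semitones — a perfect fourth.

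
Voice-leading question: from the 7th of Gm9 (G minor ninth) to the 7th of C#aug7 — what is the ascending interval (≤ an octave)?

augmented 4th

The 7th of Gm9 (G minor ninth) is F; the 7th of C#aug7 is B.
F up to B is 6 semitones, a half step wider than a perfect fourth, so the interval is augmented.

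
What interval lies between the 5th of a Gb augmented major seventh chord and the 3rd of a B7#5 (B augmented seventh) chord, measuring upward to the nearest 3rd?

The 5th of Gb augmented major seventh is D; the 3rd of B7#5 (B augmented seventh) is D#.
1 letter names make it a unison; at 1 semitone (a half step wider than perfect) the quality is augmented.

augmented 1st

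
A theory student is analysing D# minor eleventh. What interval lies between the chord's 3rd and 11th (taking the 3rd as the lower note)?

major ninth

The chord tones of D# minor eleventh are D#-F#-A#-C#-E#-G#.
The 3rd is F# and the 11th is G#.
Counting 9 letters and 14 half steps from F# gives a major ninth.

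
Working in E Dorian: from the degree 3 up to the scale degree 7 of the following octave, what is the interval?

perfect 12th

Spelling E Dorian: E F♯ G A B C♯ D.
That puts G below D.
Counting 12 letters and 19 half steps from G gives a perfect twelfth.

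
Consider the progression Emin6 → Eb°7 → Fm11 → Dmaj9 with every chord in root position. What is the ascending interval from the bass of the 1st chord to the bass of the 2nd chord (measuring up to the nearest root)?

diminished 8th

The roots are E and Eb.
8 letter names make it an octave; at 11 semitones (a half step narrower than perfect) the quality is diminished.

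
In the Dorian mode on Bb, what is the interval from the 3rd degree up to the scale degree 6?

Spelling the Dorian mode on Bb: Bb C Db Eb F G Ab.
That puts Db below G.
From Db to G: 6 semitones over a fourth = augmented.

augmented fourth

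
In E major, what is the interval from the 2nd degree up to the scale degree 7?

major sixth

The scale runs E F# G# A B C# D#.
That puts F# below D#.
From F# to D# is 9 semitones, exactly the major sixth.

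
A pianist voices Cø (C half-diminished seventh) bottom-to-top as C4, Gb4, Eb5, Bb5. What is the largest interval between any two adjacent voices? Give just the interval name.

Adjacent intervals: C4→Gb4 = diminished fifth; Gb4→Eb5 = major sixth; Eb5→Bb5 = perfect fifth.
The largest is Gb4 to Eb5, a major sixth (9 semitones).

major sixth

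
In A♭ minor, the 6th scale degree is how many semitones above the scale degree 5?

The scale is A♭ B♭ C♭ D♭ E♭ F♭ G♭.
E♭ up to F♭ is a minor second — 1 semitone.

1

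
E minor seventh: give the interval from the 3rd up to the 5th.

The chord tones of Em7 (E minor seventh) are E G B D.
So we need the interval from G up to B.
Counting 3 letters and 4 half steps from G gives a major third.

M3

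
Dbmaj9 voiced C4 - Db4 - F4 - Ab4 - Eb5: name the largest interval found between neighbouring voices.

Adjacent intervals: C4→Db4 = minor second; Db4→F4 = major third; F4→Ab4 = minor third; Ab4→Eb5 = perfect fifth.
The largest is Ab4 to Eb5, a perfect fifth (7 semitones).

perfect fifth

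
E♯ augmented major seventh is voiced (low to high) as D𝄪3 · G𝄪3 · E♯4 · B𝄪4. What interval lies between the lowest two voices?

Those voices are D𝄪3 and G𝄪3.
Counting 4 letters and 5 half steps from D𝄪 gives a perfect fourth.

perfect fourth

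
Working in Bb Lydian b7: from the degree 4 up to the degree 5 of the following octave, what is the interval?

minor ninth

The scale runs Bb C D E F G Ab.
So we need the interval from E up to F.
From E to F: 13 semitones over a ninth = minor.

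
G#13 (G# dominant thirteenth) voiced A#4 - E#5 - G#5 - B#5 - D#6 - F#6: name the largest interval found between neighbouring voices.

Adjacent intervals: A#4→E#5 = perfect fifth; E#5→G#5 = minor third; G#5→B#5 = major third; B#5→D#6 = minor third; D#6→F#6 = minor third.
The largest is A#4 to E#5, a perfect fifth (7 semitones).

perfect 5th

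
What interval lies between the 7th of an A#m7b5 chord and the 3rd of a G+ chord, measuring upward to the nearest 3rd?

The 7th of A#m7b5 is G#; the 3rd of G+ is B.
3 letter names make it a third; at 3 semitones (a half step narrower than major) the quality is minor.

minor third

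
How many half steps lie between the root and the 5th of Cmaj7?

The chord tones of CΔ7 are C, E, G, B.
C to G is a perfect fifth: 7 semitones.

7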